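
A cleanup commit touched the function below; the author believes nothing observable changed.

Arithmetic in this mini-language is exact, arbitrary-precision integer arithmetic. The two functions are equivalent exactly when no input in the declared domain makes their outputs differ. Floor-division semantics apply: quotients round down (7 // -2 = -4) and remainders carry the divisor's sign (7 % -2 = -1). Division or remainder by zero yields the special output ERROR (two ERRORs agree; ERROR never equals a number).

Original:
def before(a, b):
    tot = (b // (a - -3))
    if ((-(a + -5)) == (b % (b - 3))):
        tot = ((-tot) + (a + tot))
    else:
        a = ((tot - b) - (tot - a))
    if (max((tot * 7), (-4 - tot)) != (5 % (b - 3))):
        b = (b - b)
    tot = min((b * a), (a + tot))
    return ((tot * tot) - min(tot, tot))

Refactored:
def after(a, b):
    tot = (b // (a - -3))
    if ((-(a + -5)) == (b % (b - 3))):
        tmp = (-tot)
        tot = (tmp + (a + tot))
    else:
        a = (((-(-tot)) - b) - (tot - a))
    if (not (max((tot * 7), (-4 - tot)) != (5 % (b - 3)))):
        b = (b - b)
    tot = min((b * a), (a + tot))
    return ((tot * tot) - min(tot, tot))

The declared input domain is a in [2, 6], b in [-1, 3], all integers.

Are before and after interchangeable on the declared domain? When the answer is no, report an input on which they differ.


The rewrite breaks on a=2, b=-1, where the results are 12 and 0.
before: tot = -1; ((-(a + -5)) == (b % (b - 3))) -> false; a = 3; (max((tot * 7), (-4 - tot)) != (5 % (b - 3))) -> false; tot = -3; return 12
after: tot = -1; ((-(a + -5)) == (b % (b - 3))) -> false; a = 3; (not (max((tot * 7), (-4 - tot)) != (5 % (b - 3)))) -> true; b = 0; tot = 0; return 0
verdict: not equivalent; witness: a=2, b=-1


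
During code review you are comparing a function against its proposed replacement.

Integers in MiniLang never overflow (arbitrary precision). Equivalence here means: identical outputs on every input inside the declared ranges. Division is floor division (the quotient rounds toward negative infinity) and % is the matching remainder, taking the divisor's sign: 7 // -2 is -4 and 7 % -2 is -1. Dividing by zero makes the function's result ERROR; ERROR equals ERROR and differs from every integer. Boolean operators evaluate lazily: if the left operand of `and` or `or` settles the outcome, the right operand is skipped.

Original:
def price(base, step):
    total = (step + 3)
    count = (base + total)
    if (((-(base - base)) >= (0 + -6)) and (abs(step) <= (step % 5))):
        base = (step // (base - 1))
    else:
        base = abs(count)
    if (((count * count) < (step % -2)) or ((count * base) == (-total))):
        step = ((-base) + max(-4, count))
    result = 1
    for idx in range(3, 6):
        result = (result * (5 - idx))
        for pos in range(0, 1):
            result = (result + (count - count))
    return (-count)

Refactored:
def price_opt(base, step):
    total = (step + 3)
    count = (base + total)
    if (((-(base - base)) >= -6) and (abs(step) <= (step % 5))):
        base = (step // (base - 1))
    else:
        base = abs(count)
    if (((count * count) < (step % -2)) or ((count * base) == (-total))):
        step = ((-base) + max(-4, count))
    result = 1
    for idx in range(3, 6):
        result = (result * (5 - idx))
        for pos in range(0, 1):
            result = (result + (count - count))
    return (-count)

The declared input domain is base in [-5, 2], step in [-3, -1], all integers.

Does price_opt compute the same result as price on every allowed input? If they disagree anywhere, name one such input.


Reading the diff, among the changes: constant usage differs; and arithmetic usage differs.
As a probe, take base=-5, step=-2: price runs total = 1; count = -4; (((-(base - base)) >= (0 + -6)) and (abs(step) <= (step % 5))) -> true; base = 0; (((count * count) < (step % -2)) or ((count * base) == (-total))) -> false; result = 1; [idx=3]; result = 2; [pos=0]; result = 2; [idx=4]; result = 2; [pos=0]; result = 2; [idx=5]; result = 0; [pos=0]; result = 0; return 4; price_opt runs total = 1; count = -4; (((-(base - base)) >= -6) and (abs(step) <= (step % 5))) -> true; base = 0; (((count * count) < (step % -2)) or ((count * base) == (-total))) -> false; result = 1; [idx=3]; result = 2; [pos=0]; result = 2; [idx=4]; result = 2; [pos=0]; result = 2; [idx=5]; result = 0; [pos=0]; result = 0; return 4; both end at 4.
Sweeping the whole domain (24 inputs) finds no disagreement.
verdict: equivalent


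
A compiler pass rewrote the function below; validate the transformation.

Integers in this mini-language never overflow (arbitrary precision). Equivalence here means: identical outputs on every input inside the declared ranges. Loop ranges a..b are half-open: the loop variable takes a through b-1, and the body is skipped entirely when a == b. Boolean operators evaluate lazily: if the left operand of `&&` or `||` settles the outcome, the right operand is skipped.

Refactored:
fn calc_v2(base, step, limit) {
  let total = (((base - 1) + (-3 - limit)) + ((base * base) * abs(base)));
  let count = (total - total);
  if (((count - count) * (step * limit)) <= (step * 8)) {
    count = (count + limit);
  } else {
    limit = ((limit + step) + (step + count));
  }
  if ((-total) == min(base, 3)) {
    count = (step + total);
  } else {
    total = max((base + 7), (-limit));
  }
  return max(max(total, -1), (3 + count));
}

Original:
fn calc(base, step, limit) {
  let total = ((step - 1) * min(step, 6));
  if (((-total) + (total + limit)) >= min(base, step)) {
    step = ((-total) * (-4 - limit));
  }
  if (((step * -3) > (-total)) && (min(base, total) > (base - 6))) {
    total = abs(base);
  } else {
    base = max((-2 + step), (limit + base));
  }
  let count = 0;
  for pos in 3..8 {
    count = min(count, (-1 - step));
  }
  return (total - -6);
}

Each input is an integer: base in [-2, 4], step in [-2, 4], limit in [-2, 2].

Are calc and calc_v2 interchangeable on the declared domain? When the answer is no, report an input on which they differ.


Input base=-2, step=-2, limit=-2: 12 from calc versus 6 from calc_v2.
verdict: not equivalent; witness: base=-2, step=-2, limit=-2


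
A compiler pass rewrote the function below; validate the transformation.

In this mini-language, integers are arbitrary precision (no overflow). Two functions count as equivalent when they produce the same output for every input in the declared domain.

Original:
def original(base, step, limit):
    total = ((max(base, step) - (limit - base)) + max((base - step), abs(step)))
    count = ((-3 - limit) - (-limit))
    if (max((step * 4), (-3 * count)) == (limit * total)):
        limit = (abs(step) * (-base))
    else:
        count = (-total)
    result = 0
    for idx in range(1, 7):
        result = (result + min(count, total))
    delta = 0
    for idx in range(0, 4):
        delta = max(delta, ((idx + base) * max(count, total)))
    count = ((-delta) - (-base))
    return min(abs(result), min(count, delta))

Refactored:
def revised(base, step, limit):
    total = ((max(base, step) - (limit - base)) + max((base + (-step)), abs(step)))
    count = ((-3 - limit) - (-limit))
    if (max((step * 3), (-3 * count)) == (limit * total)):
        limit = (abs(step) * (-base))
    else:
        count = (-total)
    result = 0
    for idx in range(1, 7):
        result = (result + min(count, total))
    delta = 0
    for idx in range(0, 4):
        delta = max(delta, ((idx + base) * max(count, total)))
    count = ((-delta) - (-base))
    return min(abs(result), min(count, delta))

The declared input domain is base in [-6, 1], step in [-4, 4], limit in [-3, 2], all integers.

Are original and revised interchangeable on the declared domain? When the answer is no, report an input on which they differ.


The one real change (`4` became `3`) has no effect anywhere in the declared ranges.
Spot check at base=-2, step=-2, limit=2 — original: total=-4, then count=-3, then (max((step * 4), (-3 * count)) == (limit * total)) is false, then count=4, then result=0, then (idx=1), then result=-4, then (idx=2), then result=-8, then (idx=3), then result=-12, then (idx=4), then result=-16, then (idx=5), then result=-20, then (idx=6), then result=-24, then delta=0, then (idx=0), then delta=0, then (idx=1), then delta=0, then (idx=2), then delta=0, then (idx=3), then delta=4, then count=-6, then returns -6. revised: total=-4, then count=-3, then (max((step * 3), (-3 * count)) == (limit * total)) is false, then count=4, then result=0, then (idx=1), then result=-4, then (idx=2), then result=-8, then (idx=3), then result=-12, then (idx=4), then result=-16, then (idx=5), then result=-20, then (idx=6), then result=-24, then delta=0, then (idx=0), then delta=0, then (idx=1), then delta=0, then (idx=2), then delta=0, then (idx=3), then delta=4, then count=-6, then returns -6. Both give -6.
Checked all 432 inputs in the declared domain: the outputs agree on every one.
verdict: equivalent


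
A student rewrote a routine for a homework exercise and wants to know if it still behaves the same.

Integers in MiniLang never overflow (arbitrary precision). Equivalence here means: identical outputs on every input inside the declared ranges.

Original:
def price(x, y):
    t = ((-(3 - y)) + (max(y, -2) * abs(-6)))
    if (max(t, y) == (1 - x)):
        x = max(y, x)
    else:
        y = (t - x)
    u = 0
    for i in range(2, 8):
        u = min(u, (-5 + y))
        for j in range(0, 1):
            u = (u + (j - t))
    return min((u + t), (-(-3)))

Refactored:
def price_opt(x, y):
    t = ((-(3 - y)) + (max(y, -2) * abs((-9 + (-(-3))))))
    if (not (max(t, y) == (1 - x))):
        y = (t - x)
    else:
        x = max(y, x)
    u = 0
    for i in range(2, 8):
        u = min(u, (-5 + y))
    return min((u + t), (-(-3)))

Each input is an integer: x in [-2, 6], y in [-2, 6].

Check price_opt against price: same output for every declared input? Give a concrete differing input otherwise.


Run the pair on x=-2, y=-2.
price: t = -17; (max(t, y) == (1 - x)) -> false; y = -15; u = 0; [i=2]; u = -20; [j=0]; u = -3; [i=3]; u = -20; [j=0]; u = -3; [i=4]; u = -20; [j=0]; u = -3; [i=5]; u = -20; [j=0]; u = -3; [i=6]; u = -20; [j=0]; u = -3; [i=7]; u = -20; [j=0]; u = -3; return -20
price_opt: t = -17; (not (max(t, y) == (1 - x))) -> true; y = -15; u = 0; [i=2]; u = -20; [i=3]; u = -20; [i=4]; u = -20; [i=5]; u = -20; [i=6]; u = -20; [i=7]; u = -20; return -37
-20 against -37: the behavior changed.
verdict: not equivalent; witness: x=-2, y=-2


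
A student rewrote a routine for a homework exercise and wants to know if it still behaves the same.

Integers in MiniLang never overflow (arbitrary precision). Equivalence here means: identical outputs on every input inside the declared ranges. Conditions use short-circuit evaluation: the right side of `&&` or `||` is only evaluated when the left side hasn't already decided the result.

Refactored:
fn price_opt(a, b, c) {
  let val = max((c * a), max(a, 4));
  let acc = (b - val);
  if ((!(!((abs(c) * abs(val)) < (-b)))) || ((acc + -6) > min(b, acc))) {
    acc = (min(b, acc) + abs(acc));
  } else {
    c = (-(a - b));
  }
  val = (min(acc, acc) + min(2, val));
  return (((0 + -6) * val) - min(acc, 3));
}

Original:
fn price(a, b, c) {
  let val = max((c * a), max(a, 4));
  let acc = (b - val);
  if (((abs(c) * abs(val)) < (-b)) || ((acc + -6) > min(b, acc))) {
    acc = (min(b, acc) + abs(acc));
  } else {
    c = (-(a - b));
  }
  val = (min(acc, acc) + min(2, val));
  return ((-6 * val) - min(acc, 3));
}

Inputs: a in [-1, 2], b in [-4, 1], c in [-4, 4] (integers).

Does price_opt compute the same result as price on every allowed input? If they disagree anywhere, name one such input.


Reading the diff, among the changes: constant usage differs, and arithmetic usage differs, and boolean connective usage differs.
Tracing a=2, b=0, c=1: price: val becomes 4; next acc becomes -4; next (((abs(c) * abs(val)) < (-b)) || ((acc + -6) > min(b, acc))) evaluates to false; next c becomes -2; next val becomes -2; next final value 16 | price_opt: val becomes 4; next acc becomes -4; next ((!(!((abs(c) * abs(val)) < (-b)))) || ((acc + -6) > min(b, acc))) evaluates to false; next c becomes -2; next val becomes -2; next final value 16 — matching result 16.
Checked all 216 inputs in the declared domain: the outputs agree on every one.
verdict: equivalent


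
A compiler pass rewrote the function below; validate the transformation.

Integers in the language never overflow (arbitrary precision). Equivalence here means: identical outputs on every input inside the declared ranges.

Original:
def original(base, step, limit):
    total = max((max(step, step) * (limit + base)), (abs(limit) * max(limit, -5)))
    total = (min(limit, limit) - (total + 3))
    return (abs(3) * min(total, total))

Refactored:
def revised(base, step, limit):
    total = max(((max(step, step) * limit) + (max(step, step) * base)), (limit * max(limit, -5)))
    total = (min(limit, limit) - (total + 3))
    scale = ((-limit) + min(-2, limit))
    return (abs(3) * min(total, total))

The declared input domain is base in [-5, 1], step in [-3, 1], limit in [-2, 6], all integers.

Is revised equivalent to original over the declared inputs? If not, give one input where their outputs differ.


Not equivalent: base=-5, step=0, limit=-2 separates them (-15 vs -27).
original: total := 0 | total := -5 | result -15
revised: total := 4 | total := -9 | scale := 0 | result -27
verdict: not equivalent; witness: base=-5, step=0, limit=-2


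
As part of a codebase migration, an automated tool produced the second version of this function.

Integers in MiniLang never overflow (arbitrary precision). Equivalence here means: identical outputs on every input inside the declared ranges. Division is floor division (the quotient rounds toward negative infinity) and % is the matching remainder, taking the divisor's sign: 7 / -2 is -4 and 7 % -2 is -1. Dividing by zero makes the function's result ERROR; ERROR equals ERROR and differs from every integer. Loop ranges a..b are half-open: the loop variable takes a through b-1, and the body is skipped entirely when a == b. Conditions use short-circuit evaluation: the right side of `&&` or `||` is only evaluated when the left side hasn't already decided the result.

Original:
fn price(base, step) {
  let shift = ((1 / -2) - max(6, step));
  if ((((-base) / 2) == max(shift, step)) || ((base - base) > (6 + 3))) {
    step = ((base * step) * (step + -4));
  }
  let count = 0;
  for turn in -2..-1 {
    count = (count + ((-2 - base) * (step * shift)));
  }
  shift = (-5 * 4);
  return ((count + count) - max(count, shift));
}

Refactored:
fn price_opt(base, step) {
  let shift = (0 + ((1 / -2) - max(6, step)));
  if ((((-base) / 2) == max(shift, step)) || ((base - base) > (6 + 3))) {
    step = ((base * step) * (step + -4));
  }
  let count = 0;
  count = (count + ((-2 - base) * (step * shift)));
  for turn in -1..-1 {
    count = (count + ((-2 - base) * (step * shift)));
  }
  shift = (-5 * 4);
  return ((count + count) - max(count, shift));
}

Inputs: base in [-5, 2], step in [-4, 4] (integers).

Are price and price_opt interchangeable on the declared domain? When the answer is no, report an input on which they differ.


The two versions differ — the changes include statement counts differ, arithmetic usage differs, loop structure differs, constant usage differs.
One worked example (base=0, step=-3) — price: shift becomes -7; next ((((-base) / 2) == max(shift, step)) || ((base - base) > (6 + 3))) evaluates to false; next count becomes 0; next at turn=-2:; next count becomes -42; next shift becomes -20; next final value -64; price_opt: shift becomes -7; next ((((-base) / 2) == max(shift, step)) || ((base - base) > (6 + 3))) evaluates to false; next count becomes 0; next count becomes -42; next turn never enters its loop body; next shift becomes -20; next final value -64; agreement on -64.
Across all 72 domain points the two functions coincide.
verdict: equivalent


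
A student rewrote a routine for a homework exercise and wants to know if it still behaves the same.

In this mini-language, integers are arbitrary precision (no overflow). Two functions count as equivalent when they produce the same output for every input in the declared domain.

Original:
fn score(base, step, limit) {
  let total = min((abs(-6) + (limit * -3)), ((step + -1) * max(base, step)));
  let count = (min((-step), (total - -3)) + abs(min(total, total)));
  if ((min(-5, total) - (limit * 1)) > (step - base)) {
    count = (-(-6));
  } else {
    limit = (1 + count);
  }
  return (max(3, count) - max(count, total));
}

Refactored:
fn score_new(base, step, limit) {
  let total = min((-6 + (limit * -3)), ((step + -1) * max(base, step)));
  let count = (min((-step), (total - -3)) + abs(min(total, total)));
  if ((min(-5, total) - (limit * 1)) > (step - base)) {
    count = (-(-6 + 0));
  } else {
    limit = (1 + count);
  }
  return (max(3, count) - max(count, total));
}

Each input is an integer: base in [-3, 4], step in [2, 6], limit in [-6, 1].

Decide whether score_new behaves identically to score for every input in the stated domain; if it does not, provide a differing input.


Take base=-3, step=2, limit=-2.
score: total = 2; count = 0; ((min(-5, total) - (limit * 1)) > (step - base)) -> false; limit = 1; return 1
score_new: total = 0; count = -2; ((min(-5, total) - (limit * 1)) > (step - base)) -> false; limit = -1; return 3
1 and 3 differ, so these are not the same function on this domain.
verdict: not equivalent; witness: base=-3, step=2, limit=-2


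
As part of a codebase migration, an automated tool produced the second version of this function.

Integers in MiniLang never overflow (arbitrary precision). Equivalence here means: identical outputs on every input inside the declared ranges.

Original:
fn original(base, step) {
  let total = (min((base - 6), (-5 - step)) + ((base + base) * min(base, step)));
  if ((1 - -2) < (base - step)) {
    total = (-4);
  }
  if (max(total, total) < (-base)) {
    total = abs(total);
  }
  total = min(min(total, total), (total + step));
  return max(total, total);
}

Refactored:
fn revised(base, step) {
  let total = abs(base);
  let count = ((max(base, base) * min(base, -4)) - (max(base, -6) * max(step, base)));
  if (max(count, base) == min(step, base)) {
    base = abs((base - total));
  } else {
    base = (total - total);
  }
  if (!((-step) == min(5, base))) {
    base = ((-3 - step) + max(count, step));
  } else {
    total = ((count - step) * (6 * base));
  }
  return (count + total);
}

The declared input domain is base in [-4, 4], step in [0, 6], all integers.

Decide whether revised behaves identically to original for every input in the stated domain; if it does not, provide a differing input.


base=-4, step=0 yields 22 from original but 16 from revised.
verdict: not equivalent; witness: base=-4, step=0


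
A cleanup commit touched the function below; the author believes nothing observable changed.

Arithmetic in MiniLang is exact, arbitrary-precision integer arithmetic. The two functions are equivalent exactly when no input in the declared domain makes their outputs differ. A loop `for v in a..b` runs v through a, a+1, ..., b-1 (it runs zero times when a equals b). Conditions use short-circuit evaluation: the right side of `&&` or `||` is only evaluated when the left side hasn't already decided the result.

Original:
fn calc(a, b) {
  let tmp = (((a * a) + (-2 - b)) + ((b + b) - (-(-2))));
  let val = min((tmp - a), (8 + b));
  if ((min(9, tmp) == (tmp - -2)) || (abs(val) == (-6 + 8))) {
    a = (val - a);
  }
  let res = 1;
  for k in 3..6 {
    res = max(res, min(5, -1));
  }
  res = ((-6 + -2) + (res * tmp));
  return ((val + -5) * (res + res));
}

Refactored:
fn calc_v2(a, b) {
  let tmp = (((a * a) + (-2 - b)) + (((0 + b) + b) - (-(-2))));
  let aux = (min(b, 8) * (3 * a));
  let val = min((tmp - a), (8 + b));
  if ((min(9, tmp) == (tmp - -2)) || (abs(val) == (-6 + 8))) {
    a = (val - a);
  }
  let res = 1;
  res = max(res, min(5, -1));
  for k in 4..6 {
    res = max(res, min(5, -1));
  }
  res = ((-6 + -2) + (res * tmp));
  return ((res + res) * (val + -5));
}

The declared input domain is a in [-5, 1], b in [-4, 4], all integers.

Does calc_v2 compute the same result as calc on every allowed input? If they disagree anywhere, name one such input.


The two versions differ — the changes include statement counts differ; and loop structure differs; and local variable names differ; and constant usage differs; and arithmetic usage differs; and min/max/abs usage differs.
Spot check at a=-5, b=4 — calc: tmp=25, then val=12, then ((min(9, tmp) == (tmp - -2)) || (abs(val) == (-6 + 8))) is false, then res=1, then (k=3), then res=1, then (k=4), then res=1, then (k=5), then res=1, then res=17, then returns 238. calc_v2: tmp=25, then aux=-60, then val=12, then ((min(9, tmp) == (tmp - -2)) || (abs(val) == (-6 + 8))) is false, then res=1, then res=1, then (k=4), then res=1, then (k=5), then res=1, then res=17, then returns 238. Both give 238.
Sweeping the whole domain (63 inputs) finds no disagreement.
verdict: equivalent


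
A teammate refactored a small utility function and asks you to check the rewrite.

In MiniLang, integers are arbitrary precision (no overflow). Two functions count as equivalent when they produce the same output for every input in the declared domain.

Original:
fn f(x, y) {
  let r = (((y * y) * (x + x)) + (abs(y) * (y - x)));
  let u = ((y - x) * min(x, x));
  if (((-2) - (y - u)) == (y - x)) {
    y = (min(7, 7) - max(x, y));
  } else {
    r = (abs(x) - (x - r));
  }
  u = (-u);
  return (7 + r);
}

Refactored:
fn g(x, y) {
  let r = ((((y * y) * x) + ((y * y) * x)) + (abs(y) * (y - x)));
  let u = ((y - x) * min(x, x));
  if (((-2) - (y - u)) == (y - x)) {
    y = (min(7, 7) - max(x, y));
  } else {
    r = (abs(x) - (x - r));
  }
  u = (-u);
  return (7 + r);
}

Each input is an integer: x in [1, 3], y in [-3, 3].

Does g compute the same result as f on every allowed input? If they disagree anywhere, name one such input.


Behavior is preserved: although arithmetic usage differs, the outputs never diverge.
As a probe, take x=1, y=1: f runs r=2, then u=0, then (((-2) - (y - u)) == (y - x)) is false, then r=2, then u=0, then returns 9; g runs r=2, then u=0, then (((-2) - (y - u)) == (y - x)) is false, then r=2, then u=0, then returns 9; both end at 9.
Checked all 21 inputs in the declared domain: the outputs agree on every one.
verdict: equivalent


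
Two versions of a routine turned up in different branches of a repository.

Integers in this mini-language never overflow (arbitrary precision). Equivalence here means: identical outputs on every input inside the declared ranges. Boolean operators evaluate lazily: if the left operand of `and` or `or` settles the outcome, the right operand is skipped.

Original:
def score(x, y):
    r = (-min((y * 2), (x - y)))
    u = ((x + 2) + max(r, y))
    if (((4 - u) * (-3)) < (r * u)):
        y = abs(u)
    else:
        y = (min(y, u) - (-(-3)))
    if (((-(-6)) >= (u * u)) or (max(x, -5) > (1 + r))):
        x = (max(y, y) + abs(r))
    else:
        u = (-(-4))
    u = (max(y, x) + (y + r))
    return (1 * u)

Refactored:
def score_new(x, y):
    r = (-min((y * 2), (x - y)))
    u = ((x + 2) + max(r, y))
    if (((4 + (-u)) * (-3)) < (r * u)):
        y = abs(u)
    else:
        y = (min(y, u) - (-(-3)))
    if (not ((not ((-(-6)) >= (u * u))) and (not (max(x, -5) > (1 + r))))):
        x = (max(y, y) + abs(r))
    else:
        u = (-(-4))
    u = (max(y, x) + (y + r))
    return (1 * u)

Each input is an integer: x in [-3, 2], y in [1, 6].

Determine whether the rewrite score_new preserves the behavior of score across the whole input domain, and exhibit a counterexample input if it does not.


Equivalent — the differences include arithmetic usage differs; and boolean connective usage differs, yet no declared input distinguishes the two.
Tracing x=-1, y=5: score: r=6, then u=7, then (((4 - u) * (-3)) < (r * u)) is true, then y=7, then (((-(-6)) >= (u * u)) or (max(x, -5) > (1 + r))) is false, then u=4, then u=20, then returns 20 | score_new: r=6, then u=7, then (((4 + (-u)) * (-3)) < (r * u)) is true, then y=7, then (not ((not ((-(-6)) >= (u * u))) and (not (max(x, -5) > (1 + r))))) is false, then u=4, then u=20, then returns 20 — matching result 20.
Sweeping the whole domain (36 inputs) finds no disagreement.
verdict: equivalent


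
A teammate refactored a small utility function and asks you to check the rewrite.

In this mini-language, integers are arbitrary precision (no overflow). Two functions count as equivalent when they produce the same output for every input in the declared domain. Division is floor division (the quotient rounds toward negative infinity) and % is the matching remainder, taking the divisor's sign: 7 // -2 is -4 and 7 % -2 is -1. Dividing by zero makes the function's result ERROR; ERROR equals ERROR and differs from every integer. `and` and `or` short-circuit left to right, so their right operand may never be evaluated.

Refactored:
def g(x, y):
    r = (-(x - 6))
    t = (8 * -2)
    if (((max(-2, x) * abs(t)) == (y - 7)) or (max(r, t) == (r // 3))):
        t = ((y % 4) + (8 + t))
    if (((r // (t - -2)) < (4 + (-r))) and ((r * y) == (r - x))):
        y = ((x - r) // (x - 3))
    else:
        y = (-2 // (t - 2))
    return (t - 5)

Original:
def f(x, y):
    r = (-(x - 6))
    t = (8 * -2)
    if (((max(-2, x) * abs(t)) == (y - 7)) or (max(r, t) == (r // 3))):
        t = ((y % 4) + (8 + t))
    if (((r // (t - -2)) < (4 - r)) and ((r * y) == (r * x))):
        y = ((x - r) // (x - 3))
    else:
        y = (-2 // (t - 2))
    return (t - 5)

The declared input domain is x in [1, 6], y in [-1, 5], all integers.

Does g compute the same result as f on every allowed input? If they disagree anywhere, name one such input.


Not equivalent: x=3, y=0 separates them (-21 vs ERROR).
f: r = 3; t = -16; (((max(-2, x) * abs(t)) == (y - 7)) or (max(r, t) == (r // 3))) -> false; (((r // (t - -2)) < (4 - r)) and ((r * y) == (r * x))) -> false; y = 0; return -21
g: r = 3; t = -16; (((max(-2, x) * abs(t)) == (y - 7)) or (max(r, t) == (r // 3))) -> false; (((r // (t - -2)) < (4 + (-r))) and ((r * y) == (r - x))) -> true; division by zero -> ERROR
verdict: not equivalent; witness: x=3, y=0


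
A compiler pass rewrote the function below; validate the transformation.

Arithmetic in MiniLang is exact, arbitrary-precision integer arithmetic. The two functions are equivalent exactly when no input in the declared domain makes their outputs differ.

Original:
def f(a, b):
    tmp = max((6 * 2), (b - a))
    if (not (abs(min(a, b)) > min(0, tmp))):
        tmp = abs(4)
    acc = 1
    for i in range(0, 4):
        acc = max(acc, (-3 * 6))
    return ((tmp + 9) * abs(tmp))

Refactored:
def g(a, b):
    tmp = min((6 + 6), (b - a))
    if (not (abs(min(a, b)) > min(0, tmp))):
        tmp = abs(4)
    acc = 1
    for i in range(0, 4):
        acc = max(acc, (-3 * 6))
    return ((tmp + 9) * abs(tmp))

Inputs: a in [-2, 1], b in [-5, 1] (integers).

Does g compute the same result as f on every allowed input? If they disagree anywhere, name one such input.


Not equivalent: a=-2, b=-5 separates them (252 vs 18).
f: tmp becomes 12; next (not (abs(min(a, b)) > min(0, tmp))) evaluates to false; next acc becomes 1; next at i=0:; next acc becomes 1; next at i=1:; next acc becomes 1; next at i=2:; next acc becomes 1; next at i=3:; next acc becomes 1; next final value 252
g: tmp becomes -3; next (not (abs(min(a, b)) > min(0, tmp))) evaluates to false; next acc becomes 1; next at i=0:; next acc becomes 1; next at i=1:; next acc becomes 1; next at i=2:; next acc becomes 1; next at i=3:; next acc becomes 1; next final value 18
verdict: not equivalent; witness: a=-2, b=-5


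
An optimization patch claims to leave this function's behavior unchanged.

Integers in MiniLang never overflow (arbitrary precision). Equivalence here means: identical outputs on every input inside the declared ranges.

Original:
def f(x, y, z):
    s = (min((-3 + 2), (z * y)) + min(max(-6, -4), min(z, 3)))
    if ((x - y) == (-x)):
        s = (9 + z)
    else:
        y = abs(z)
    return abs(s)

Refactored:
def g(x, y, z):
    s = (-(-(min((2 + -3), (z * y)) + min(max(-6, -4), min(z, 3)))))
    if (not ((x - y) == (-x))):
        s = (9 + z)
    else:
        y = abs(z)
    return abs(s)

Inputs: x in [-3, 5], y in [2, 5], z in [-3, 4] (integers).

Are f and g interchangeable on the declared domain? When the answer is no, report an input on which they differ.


At x=-3, y=2, z=-3: f gives 10, g gives 6.
verdict: not equivalent; witness: x=-3, y=2, z=-3


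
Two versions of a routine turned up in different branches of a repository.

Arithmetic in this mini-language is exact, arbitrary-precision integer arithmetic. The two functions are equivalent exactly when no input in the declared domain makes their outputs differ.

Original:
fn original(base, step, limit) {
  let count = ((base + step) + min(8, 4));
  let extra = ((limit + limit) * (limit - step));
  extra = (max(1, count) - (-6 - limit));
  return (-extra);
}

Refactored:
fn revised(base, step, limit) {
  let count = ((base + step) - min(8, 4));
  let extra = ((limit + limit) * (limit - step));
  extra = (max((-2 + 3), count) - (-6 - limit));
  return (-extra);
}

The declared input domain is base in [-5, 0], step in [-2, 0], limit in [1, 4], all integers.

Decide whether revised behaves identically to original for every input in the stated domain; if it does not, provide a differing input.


There is a counterexample at base=-2, step=0, limit=1: -9 on one side, -8 on the other.
original: count becomes 2; next extra becomes 2; next extra becomes 9; next final value -9
revised: count becomes -6; next extra becomes 2; next extra becomes 8; next final value -8
verdict: not equivalent; witness: base=-2, step=0, limit=1


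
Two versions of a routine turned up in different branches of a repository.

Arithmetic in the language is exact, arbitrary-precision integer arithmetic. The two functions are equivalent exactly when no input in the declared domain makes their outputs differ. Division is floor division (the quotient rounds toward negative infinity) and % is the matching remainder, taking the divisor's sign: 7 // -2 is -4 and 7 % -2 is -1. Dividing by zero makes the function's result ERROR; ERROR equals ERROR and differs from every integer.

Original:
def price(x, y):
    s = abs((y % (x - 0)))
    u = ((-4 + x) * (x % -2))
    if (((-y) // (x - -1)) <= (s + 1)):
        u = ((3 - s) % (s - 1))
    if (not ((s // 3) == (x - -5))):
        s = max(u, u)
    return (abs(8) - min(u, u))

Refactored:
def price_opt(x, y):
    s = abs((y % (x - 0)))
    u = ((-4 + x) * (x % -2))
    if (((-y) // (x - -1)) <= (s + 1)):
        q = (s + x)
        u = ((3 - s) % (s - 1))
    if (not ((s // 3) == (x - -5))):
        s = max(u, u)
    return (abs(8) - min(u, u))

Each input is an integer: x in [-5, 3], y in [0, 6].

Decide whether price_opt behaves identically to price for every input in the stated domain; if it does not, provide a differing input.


Changes here: statement counts differ, plus arithmetic usage differs, plus local variable names differ; the full 63-point sweep finds no disagreement.
verdict: equivalent


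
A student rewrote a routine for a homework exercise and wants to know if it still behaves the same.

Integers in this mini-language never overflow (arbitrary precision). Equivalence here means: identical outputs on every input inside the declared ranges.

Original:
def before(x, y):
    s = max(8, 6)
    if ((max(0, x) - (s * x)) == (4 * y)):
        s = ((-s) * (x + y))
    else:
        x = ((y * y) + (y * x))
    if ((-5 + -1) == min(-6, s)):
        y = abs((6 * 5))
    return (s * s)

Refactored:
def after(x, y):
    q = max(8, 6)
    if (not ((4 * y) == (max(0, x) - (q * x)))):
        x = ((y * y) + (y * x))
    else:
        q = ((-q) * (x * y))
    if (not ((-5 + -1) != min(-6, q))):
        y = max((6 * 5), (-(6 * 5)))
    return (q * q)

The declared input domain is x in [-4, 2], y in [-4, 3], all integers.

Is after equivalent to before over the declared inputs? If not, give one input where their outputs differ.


The rewrite breaks on x=-1, y=2, where the results are 64 and 256.
before: s becomes 8; next ((max(0, x) - (s * x)) == (4 * y)) evaluates to true; next s becomes -8; next ((-5 + -1) == min(-6, s)) evaluates to false; next final value 64
after: q becomes 8; next (not ((4 * y) == (max(0, x) - (q * x)))) evaluates to false; next q becomes 16; next (not ((-5 + -1) != min(-6, q))) evaluates to true; next y becomes 30; next final value 256
verdict: not equivalent; witness: x=-1, y=2


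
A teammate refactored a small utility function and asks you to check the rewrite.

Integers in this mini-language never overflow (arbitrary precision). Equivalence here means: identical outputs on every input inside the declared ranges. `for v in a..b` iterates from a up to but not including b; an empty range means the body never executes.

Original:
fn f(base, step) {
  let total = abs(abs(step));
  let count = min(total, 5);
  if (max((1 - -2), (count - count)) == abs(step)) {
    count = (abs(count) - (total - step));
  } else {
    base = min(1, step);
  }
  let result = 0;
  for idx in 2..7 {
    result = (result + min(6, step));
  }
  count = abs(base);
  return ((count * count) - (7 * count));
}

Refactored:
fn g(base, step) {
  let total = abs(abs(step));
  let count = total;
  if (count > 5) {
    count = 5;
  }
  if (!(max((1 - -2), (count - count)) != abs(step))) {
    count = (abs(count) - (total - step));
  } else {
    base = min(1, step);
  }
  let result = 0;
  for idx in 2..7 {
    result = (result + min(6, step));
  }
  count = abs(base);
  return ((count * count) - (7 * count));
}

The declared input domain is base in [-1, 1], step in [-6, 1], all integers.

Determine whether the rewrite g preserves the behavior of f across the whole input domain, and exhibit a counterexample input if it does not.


Differences: branching structure differs; statement counts differ; min/max/abs usage differs; boolean connective usage differs; constant usage differs; comparison usage differs — yet all 24 inputs agree.
verdict: equivalent


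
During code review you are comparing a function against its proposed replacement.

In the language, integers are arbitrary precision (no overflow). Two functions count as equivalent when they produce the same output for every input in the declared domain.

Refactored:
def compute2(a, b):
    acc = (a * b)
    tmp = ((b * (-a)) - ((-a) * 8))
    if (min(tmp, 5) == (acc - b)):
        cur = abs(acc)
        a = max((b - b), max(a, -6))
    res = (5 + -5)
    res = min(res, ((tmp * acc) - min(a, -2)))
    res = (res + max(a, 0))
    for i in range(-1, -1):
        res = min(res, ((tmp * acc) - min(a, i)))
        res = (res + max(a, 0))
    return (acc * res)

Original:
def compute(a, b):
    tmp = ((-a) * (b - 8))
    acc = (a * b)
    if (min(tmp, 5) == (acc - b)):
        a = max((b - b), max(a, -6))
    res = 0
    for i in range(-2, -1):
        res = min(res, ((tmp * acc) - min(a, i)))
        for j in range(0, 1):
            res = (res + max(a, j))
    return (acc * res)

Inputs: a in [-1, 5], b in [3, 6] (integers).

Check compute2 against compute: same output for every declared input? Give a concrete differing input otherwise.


This is a faithful refactor — min/max/abs usage differs, and statement counts differ, and constant usage differs, and arithmetic usage differs, and loop structure differs, and local variable names differ, but the computed results match everywhere.
Spot check at a=3, b=6 — compute: tmp becomes 6; next acc becomes 18; next (min(tmp, 5) == (acc - b)) evaluates to false; next res becomes 0; next at i=-2:; next res becomes 0; next at j=0:; next res becomes 3; next final value 54. compute2: acc becomes 18; next tmp becomes 6; next (min(tmp, 5) == (acc - b)) evaluates to false; next res becomes 0; next res becomes 0; next res becomes 3; next i never enters its loop body; next final value 54. Both give 54.
Sweeping the whole domain (28 inputs) finds no disagreement.
verdict: equivalent


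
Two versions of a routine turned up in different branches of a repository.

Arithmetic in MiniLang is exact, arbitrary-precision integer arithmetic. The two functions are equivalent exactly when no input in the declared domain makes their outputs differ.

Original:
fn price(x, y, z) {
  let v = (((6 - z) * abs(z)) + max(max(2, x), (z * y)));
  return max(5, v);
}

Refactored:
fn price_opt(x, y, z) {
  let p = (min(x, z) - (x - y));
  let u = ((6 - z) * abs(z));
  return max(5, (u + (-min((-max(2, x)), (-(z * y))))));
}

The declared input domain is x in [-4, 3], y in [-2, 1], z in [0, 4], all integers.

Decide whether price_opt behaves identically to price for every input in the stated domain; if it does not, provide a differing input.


Beyond behavior-preserving changes, the revision adds an assignment to `p` whose value nothing reads; all 160 inputs agree.
verdict: equivalent


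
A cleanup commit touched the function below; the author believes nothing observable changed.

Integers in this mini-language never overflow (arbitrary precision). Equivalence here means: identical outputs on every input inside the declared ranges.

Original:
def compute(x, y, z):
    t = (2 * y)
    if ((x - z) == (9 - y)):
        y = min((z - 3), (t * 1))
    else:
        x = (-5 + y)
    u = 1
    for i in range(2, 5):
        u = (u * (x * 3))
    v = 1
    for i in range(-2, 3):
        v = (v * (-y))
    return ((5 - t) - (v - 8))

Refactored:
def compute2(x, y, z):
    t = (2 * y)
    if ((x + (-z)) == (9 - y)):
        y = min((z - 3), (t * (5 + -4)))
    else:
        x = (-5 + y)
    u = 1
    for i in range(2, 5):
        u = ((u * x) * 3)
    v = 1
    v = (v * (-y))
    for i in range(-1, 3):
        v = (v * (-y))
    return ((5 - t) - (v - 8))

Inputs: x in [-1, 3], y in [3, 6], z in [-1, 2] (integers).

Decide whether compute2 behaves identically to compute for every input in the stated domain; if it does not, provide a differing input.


Behavior is preserved: although loop structure differs; constant usage differs; statement counts differ; arithmetic usage differs, the outputs never diverge.
Spot check at x=3, y=3, z=0 — compute: t=6, then ((x - z) == (9 - y)) is false, then x=-2, then u=1, then (i=2), then u=-6, then (i=3), then u=36, then (i=4), then u=-216, then v=1, then (i=-2), then v=-3, then (i=-1), then v=9, then (i=0), then v=-27, then (i=1), then v=81, then (i=2), then v=-243, then returns 250. compute2: t=6, then ((x + (-z)) == (9 - y)) is false, then x=-2, then u=1, then (i=2), then u=-6, then (i=3), then u=36, then (i=4), then u=-216, then v=1, then v=-3, then (i=-1), then v=9, then (i=0), then v=-27, then (i=1), then v=81, then (i=2), then v=-243, then returns 250. Both give 250.
Across all 80 domain points the two functions coincide.
verdict: equivalent


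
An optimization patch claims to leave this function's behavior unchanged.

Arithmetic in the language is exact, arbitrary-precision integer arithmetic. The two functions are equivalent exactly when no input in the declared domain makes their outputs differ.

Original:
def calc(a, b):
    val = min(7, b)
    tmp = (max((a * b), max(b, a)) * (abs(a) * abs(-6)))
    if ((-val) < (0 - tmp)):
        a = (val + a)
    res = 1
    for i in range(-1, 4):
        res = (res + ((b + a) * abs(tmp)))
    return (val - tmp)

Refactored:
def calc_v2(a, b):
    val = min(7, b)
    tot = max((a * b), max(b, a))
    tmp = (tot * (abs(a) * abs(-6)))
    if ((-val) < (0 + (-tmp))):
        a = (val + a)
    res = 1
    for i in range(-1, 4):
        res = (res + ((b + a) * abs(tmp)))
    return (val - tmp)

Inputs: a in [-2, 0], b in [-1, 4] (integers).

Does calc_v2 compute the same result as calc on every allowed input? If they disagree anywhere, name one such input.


Changes here: arithmetic usage differs; also local variable names differ; also statement counts differ; the full 18-point sweep finds no disagreement.
verdict: equivalent


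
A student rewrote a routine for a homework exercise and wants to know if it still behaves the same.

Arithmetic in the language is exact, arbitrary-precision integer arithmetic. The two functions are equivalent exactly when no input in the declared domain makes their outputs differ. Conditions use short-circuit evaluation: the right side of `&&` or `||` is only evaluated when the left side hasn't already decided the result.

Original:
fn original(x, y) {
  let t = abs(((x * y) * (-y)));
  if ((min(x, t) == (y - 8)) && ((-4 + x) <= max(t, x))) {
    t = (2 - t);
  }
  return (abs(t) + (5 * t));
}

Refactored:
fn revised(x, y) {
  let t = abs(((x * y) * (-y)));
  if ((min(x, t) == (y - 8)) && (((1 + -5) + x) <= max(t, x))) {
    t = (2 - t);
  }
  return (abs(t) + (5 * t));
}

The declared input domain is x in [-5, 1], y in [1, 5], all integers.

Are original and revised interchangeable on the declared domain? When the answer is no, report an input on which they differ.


This is a faithful refactor — constant usage differs, plus arithmetic usage differs, but the computed results match everywhere.
As a probe, take x=-3, y=3: original runs t = 27; ((min(x, t) == (y - 8)) && ((-4 + x) <= max(t, x))) -> false; return 162; revised runs t = 27; ((min(x, t) == (y - 8)) && (((1 + -5) + x) <= max(t, x))) -> false; return 162; both end at 162.
Checked all 35 inputs in the declared domain: the outputs agree on every one.
verdict: equivalent
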